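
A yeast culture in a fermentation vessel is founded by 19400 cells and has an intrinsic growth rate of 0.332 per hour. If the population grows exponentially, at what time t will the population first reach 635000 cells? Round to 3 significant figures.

Set N₀·e^(rt) = 635000: e^(0.332·t) = 635000/19400 = 32.732.
0.332·t = ln(32.732) = 3.4884, so t = 3.4884/0.332 = 10.507.

10.5 hours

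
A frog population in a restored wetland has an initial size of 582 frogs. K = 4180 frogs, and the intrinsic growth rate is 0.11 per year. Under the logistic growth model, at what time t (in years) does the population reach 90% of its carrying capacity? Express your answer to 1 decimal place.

36.5 years

A = (K − N₀)/N₀ = (4180 − 582)/582 = 6.1821.
Solve 4180/(1 + 6.1821·e^(−0.11t)) = 3762: 1 + 6.1821·e^(−0.11t) = 1.1111, so e^(−0.11t) = 0.0179729.
−0.11·t = ln(0.0179729) = -4.0189, so t = 4.0189/0.11 = 36.535.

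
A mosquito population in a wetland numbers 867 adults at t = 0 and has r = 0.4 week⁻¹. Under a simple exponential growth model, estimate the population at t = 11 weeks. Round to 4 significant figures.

70620 adults

N(t) = N₀·e^(rt) = 867 × e^(0.4×11) = 867 × e^4.4.
e^4.4 ≈ 81.451, so N ≈ 867 × 81.451 = 70617.9.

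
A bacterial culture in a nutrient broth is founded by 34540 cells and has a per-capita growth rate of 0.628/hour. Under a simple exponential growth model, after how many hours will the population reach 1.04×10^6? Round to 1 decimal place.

Set N₀·e^(rt) = 1.04×10^6: e^(0.628·t) = 1.04×10^6/34540 = 30.11.
0.628·t = ln(30.11) = 3.4049, so t = 3.4049/0.628 = 5.4217.

5.4 hours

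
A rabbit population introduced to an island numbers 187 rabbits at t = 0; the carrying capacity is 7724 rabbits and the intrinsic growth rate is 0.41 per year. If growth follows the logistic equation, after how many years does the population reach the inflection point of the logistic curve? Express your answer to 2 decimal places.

Logistic growth is fastest at N = K/2 = 3862.
A = (K − N₀)/N₀ = 40.305. Set K/(1 + A·e^(−rt)) = K/2 → A·e^(−rt) = 1.
e^(−0.41t) = 1/40.305 = 0.0248109, so t = ln(40.305)/0.41 = 3.6965/0.41 = 9.0158.

9.02 years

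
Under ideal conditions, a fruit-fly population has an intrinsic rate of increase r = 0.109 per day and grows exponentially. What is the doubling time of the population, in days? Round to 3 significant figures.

Doubling time t_d = ln(2)/r = 0.6931/0.109 = 6.3591.

6.36 days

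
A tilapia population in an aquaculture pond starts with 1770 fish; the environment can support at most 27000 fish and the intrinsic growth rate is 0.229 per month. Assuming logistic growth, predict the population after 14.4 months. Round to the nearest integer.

A = (K − N₀)/N₀ = (27000 − 1770)/1770 = 14.254.
N(t) = K/(1 + A·e^(−rt)) = 27000/(1 + 14.254×e^(−0.229×14.4)).
e^(−3.298) = 0.036972; denominator = 1 + 14.254×0.036972 = 1.527.
N = 27000/1.527 = 17681.7.

17682 fish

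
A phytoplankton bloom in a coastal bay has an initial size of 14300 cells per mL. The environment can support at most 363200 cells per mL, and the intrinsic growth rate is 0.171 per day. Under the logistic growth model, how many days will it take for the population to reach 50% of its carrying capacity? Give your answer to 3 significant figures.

A = (K − N₀)/N₀ = (363200 − 14300)/14300 = 24.399.
Solve 363200/(1 + 24.399·e^(−0.171t)) = 181600: 1 + 24.399·e^(−0.171t) = 2, so e^(−0.171t) = 0.040986.
−0.171·t = ln(0.040986) = -3.1945, so t = 3.1945/0.171 = 18.681.

18.7 days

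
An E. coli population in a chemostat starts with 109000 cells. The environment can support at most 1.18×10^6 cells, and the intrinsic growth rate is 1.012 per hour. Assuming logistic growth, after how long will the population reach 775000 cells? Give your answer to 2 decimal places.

A = (K − N₀)/N₀ = (1.18×10^6 − 109000)/109000 = 9.8257.
Solve 1.18×10^6/(1 + 9.8257·e^(−1.012t)) = 775000: 1 + 9.8257·e^(−1.012t) = 1.5226, so e^(−1.012t) = 0.0531851.
−1.012·t = ln(0.0531851) = -2.934, so t = 2.934/1.012 = 2.8992.

2.90 hours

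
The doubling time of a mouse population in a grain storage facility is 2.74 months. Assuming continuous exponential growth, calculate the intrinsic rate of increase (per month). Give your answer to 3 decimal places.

r = ln(2)/t_d = 0.6931/2.74 = 0.25297.

0.253 per month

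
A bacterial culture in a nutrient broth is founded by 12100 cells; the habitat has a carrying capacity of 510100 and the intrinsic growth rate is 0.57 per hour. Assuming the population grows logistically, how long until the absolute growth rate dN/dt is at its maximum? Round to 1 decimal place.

Logistic growth is fastest at N = K/2 = 255050.
A = (K − N₀)/N₀ = 41.157. Set K/(1 + A·e^(−rt)) = K/2 → A·e^(−rt) = 1.
e^(−0.57t) = 1/41.157 = 0.0242972, so t = ln(41.157)/0.57 = 3.7174/0.57 = 6.5217.

6.5 hours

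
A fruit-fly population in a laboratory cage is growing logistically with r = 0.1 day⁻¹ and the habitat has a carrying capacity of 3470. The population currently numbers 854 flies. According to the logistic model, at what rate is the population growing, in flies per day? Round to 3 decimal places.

64.382 flies per day

dN/dt = rN(1 − N/K) = 0.1 × 854 × (1 − 854/3470).
1 − 854/3470 = 0.75389; dN/dt = 0.1 × 854 × 0.75389 = 64.382.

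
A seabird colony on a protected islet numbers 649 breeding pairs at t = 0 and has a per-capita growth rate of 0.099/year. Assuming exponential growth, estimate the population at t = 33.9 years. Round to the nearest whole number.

18611 breeding pairs

N(t) = N₀·e^(rt) = 649 × e^(0.099×33.9) = 649 × e^3.356.
e^3.356 ≈ 28.677, so N ≈ 649 × 28.677 = 18611.5.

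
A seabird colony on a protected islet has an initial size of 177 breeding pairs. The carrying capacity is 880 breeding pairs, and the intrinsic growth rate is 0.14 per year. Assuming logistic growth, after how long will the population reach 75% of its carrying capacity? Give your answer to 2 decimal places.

17.70 years

A = (K − N₀)/N₀ = (880 − 177)/177 = 3.9718.
Solve 880/(1 + 3.9718·e^(−0.14t)) = 660: 1 + 3.9718·e^(−0.14t) = 1.3333, so e^(−0.14t) = 0.083926.
−0.14·t = ln(0.083926) = -2.4778, so t = 2.4778/0.14 = 17.699.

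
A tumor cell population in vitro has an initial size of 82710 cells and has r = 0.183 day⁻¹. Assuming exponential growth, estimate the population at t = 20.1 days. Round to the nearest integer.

N(t) = N₀·e^(rt) = 82710 × e^(0.183×20.1) = 82710 × e^3.678.
e^3.678 ≈ 39.579, so N ≈ 82710 × 39.579 = 3.273583×10^6.

3273583 cells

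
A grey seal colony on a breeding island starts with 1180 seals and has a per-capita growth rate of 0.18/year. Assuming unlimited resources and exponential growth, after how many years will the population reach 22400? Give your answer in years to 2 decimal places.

Set N₀·e^(rt) = 22400: e^(0.18·t) = 22400/1180 = 18.983.
0.18·t = ln(18.983) = 2.9435, so t = 2.9435/0.18 = 16.353.

16.35 years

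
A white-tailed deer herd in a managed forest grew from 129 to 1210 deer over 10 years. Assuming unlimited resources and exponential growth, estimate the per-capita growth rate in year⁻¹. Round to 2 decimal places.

From N(t) = N₀·e^(rt): e^(r·10) = 1210/129 = 9.3798.
r·10 = ln(9.3798) = 2.2386, so r = 2.2386/10 = 0.22386.

0.22 per year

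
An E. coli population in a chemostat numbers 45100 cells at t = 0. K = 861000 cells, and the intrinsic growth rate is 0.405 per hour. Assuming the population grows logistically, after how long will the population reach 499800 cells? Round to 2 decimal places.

7.95 hours

A = (K − N₀)/N₀ = (861000 − 45100)/45100 = 18.091.
Solve 861000/(1 + 18.091·e^(−0.405t)) = 499800: 1 + 18.091·e^(−0.405t) = 1.7227, so e^(−0.405t) = 0.0399476.
−0.405·t = ln(0.0399476) = -3.2202, so t = 3.2202/0.405 = 7.9511.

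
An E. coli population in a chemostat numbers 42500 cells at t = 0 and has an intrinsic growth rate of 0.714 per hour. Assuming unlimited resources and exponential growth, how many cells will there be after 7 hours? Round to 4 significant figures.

N(t) = N₀·e^(rt) = 42500 × e^(0.714×7) = 42500 × e^4.998.
e^4.998 ≈ 148.12, so N ≈ 42500 × 148.12 = 6.294957×10^6.

6295000 cells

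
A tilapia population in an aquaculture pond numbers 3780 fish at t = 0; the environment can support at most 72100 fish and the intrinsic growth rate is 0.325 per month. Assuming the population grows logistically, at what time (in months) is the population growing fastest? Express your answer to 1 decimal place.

8.9 months

Logistic growth is fastest at N = K/2 = 36050.
A = (K − N₀)/N₀ = 18.074. Set K/(1 + A·e^(−rt)) = K/2 → A·e^(−rt) = 1.
e^(−0.325t) = 1/18.074 = 0.0553279, so t = ln(18.074)/0.325 = 2.8945/0.325 = 8.9061.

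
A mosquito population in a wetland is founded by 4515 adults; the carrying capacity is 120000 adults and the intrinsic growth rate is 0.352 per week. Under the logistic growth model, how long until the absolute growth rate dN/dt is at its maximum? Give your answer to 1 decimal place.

Logistic growth is fastest at N = K/2 = 60000.
A = (K − N₀)/N₀ = 25.578. Set K/(1 + A·e^(−rt)) = K/2 → A·e^(−rt) = 1.
e^(−0.352t) = 1/25.578 = 0.039096, so t = ln(25.578)/0.352 = 3.2417/0.352 = 9.2095.

9.2 weeks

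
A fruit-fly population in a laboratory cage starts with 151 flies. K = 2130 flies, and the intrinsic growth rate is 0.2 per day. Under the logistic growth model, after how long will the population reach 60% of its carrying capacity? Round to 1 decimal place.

14.9 days

A = (K − N₀)/N₀ = (2130 − 151)/151 = 13.106.
Solve 2130/(1 + 13.106·e^(−0.2t)) = 1278: 1 + 13.106·e^(−0.2t) = 1.6667, so e^(−0.2t) = 0.0508674.
−0.2·t = ln(0.0508674) = -2.9785, so t = 2.9785/0.2 = 14.893.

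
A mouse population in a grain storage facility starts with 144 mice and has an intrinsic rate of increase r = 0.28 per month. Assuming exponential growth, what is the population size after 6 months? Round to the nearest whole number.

773 mice

N(t) = N₀·e^(rt) = 144 × e^(0.28×6) = 144 × e^1.68.
e^1.68 ≈ 5.3656, so N ≈ 144 × 5.3656 = 772.64.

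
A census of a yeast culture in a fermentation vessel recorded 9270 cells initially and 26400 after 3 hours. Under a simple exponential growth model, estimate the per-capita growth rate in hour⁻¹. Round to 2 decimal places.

From N(t) = N₀·e^(rt): e^(r·3) = 26400/9270 = 2.8479.
r·3 = ln(2.8479) = 1.0466, so r = 1.0466/3 = 0.34886.

0.35 per hour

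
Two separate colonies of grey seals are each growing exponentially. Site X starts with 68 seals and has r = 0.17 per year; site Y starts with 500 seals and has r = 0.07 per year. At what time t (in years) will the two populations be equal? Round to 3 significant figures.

Set 68·e^(0.17t) = 500·e^(0.07t).
e^((0.17 − 0.07)t) = 500/68 → e^(0.1·t) = 7.3529.
0.1·t = ln(7.3529) = 1.9951, so t = 1.9951/0.1 = 19.951.

20.0 years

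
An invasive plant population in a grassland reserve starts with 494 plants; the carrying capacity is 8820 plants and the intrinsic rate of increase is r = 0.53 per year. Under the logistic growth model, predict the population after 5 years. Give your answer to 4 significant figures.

4026 plants

A = (K − N₀)/N₀ = (8820 − 494)/494 = 16.854.
N(t) = K/(1 + A·e^(−rt)) = 8820/(1 + 16.854×e^(−0.53×5)).
e^(−2.65) = 0.070651; denominator = 1 + 16.854×0.070651 = 2.1908.
N = 8820/2.1908 = 4025.98.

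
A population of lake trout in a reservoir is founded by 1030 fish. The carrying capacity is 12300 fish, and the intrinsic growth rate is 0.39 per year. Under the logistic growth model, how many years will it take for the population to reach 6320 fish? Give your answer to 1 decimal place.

A = (K − N₀)/N₀ = (12300 − 1030)/1030 = 10.942.
Solve 12300/(1 + 10.942·e^(−0.39t)) = 6320: 1 + 10.942·e^(−0.39t) = 1.9462, so e^(−0.39t) = 0.0864764.
−0.39·t = ln(0.0864764) = -2.4479, so t = 2.4479/0.39 = 6.2766.

6.3 years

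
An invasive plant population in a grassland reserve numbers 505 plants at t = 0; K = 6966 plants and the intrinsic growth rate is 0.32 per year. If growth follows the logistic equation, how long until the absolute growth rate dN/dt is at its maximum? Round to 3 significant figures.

Logistic growth is fastest at N = K/2 = 3483.
A = (K − N₀)/N₀ = 12.794. Set K/(1 + A·e^(−rt)) = K/2 → A·e^(−rt) = 1.
e^(−0.32t) = 1/12.794 = 0.0781613, so t = ln(12.794)/0.32 = 2.549/0.32 = 7.9656.

7.97 years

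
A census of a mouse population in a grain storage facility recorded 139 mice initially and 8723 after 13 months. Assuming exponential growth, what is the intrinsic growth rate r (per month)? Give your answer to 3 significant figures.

0.318 per month

From N(t) = N₀·e^(rt): e^(r·13) = 8723/139 = 62.755.
r·13 = ln(62.755) = 4.1392, so r = 4.1392/13 = 0.3184.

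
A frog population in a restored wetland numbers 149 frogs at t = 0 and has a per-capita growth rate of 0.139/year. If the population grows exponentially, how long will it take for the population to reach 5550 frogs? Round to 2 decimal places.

Set N₀·e^(rt) = 5550: e^(0.139·t) = 5550/149 = 37.248.
0.139·t = ln(37.248) = 3.6176, so t = 3.6176/0.139 = 26.026.

26.03 years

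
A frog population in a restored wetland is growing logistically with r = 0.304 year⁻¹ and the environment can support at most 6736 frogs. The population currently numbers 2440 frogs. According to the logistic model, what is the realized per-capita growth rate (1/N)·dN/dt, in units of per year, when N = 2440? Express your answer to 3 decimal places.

0.194 per year

(1/N)·dN/dt = r(1 − N/K) = 0.304 × (1 − 2440/6736).
= 0.304 × 0.63777 = 0.19388.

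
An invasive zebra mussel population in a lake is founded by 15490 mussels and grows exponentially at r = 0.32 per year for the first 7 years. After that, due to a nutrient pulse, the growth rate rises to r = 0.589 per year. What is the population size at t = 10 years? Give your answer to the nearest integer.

851666 mussels

Phase 1: N(7) = 15490·e^(0.32×7) = 15490·e^2.24 = 145503.
Phase 2 runs for 10 − 7 = 3 years at r = 0.589.
N(10) = 145503·e^(0.589×3) = 145503·e^1.767 = 851666.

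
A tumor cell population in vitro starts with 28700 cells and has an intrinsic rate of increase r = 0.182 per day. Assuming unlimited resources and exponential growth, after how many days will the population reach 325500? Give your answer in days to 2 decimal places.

Set N₀·e^(rt) = 325500: e^(0.182·t) = 325500/28700 = 11.341.
0.182·t = ln(11.341) = 2.4285, so t = 2.4285/0.182 = 13.343.

13.34 days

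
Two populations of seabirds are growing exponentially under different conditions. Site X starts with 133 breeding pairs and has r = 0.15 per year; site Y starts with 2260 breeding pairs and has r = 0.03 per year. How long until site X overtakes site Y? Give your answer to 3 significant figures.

23.6 years

Set 133·e^(0.15t) = 2260·e^(0.03t).
e^((0.15 − 0.03)t) = 2260/133 → e^(0.12·t) = 16.992.
0.12·t = ln(16.992) = 2.8328, so t = 2.8328/0.12 = 23.606.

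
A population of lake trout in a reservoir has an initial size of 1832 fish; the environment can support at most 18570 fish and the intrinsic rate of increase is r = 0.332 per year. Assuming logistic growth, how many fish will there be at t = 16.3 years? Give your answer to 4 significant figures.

17840 fish

A = (K − N₀)/N₀ = (18570 − 1832)/1832 = 9.1365.
N(t) = K/(1 + A·e^(−rt)) = 18570/(1 + 9.1365×e^(−0.332×16.3)).
e^(−5.412) = 0.0044645; denominator = 1 + 9.1365×0.0044645 = 1.0408.
N = 18570/1.0408 = 17842.2.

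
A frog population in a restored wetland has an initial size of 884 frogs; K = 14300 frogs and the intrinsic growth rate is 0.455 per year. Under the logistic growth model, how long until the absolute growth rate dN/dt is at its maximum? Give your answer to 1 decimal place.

6.0 years

Logistic growth is fastest at N = K/2 = 7150.
A = (K − N₀)/N₀ = 15.176. Set K/(1 + A·e^(−rt)) = K/2 → A·e^(−rt) = 1.
e^(−0.455t) = 1/15.176 = 0.0658915, so t = ln(15.176)/0.455 = 2.7197/0.455 = 5.9775.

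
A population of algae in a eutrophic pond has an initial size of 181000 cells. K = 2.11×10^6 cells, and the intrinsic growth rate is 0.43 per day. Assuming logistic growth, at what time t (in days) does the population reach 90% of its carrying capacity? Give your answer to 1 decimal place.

A = (K − N₀)/N₀ = (2.11×10^6 − 181000)/181000 = 10.657.
Solve 2.11×10^6/(1 + 10.657·e^(−0.43t)) = 1.899×10^6: 1 + 10.657·e^(−0.43t) = 1.1111, so e^(−0.43t) = 0.0104257.
−0.43·t = ln(0.0104257) = -4.5635, so t = 4.5635/0.43 = 10.613.

10.6 days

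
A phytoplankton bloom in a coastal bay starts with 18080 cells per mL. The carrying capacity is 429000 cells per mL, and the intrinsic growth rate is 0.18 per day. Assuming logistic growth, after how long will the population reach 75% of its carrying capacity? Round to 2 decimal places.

A = (K − N₀)/N₀ = (429000 − 18080)/18080 = 22.728.
Solve 429000/(1 + 22.728·e^(−0.18t)) = 321750: 1 + 22.728·e^(−0.18t) = 1.3333, so e^(−0.18t) = 0.0146663.
−0.18·t = ln(0.0146663) = -4.2222, so t = 4.2222/0.18 = 23.457.

23.46 days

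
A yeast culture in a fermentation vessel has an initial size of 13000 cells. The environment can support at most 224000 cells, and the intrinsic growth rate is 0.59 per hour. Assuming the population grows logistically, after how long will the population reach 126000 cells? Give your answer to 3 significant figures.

A = (K − N₀)/N₀ = (224000 − 13000)/13000 = 16.231.
Solve 224000/(1 + 16.231·e^(−0.59t)) = 126000: 1 + 16.231·e^(−0.59t) = 1.7778, so e^(−0.59t) = 0.04792.
−0.59·t = ln(0.04792) = -3.0382, so t = 3.0382/0.59 = 5.1495.

5.15 hours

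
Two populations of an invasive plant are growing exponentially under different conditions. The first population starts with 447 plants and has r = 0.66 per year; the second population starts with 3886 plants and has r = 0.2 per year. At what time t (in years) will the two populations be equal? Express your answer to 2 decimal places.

4.70 years

Set 447·e^(0.66t) = 3886·e^(0.2t).
e^((0.66 − 0.2)t) = 3886/447 → e^(0.46·t) = 8.6935.
0.46·t = ln(8.6935) = 2.1626, so t = 2.1626/0.46 = 4.7013.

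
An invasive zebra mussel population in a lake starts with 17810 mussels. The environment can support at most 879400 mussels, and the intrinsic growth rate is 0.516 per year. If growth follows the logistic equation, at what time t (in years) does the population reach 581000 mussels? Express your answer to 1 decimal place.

A = (K − N₀)/N₀ = (879400 − 17810)/17810 = 48.377.
Solve 879400/(1 + 48.377·e^(−0.516t)) = 581000: 1 + 48.377·e^(−0.516t) = 1.5136, so e^(−0.516t) = 0.0106166.
−0.516·t = ln(0.0106166) = -4.5453, so t = 4.5453/0.516 = 8.8088.

8.8 years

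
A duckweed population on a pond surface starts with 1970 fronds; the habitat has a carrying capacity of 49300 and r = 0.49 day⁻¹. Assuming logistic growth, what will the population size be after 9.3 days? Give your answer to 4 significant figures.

39370 fronds

A = (K − N₀)/N₀ = (49300 − 1970)/1970 = 24.025.
N(t) = K/(1 + A·e^(−rt)) = 49300/(1 + 24.025×e^(−0.49×9.3)).
e^(−4.557) = 0.010493; denominator = 1 + 24.025×0.010493 = 1.2521.
N = 49300/1.2521 = 39373.5.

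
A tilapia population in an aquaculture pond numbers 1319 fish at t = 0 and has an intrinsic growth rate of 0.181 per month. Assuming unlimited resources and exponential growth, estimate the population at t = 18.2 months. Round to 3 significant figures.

N(t) = N₀·e^(rt) = 1319 × e^(0.181×18.2) = 1319 × e^3.294.
e^3.294 ≈ 26.956, so N ≈ 1319 × 26.956 = 35554.8.

35600 fish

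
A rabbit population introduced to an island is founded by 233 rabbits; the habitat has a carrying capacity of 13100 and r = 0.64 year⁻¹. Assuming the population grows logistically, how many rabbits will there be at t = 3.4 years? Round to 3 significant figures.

A = (K − N₀)/N₀ = (13100 − 233)/233 = 55.223.
N(t) = K/(1 + A·e^(−rt)) = 13100/(1 + 55.223×e^(−0.64×3.4)).
e^(−2.176) = 0.11349; denominator = 1 + 55.223×0.11349 = 7.2675.
N = 13100/7.2675 = 1802.54.

1800 rabbits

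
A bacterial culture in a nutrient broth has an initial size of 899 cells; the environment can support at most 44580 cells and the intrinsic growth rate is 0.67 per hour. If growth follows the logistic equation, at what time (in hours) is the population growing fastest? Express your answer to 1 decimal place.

5.8 hours

Logistic growth is fastest at N = K/2 = 22290.
A = (K − N₀)/N₀ = 48.588. Set K/(1 + A·e^(−rt)) = K/2 → A·e^(−rt) = 1.
e^(−0.67t) = 1/48.588 = 0.020581, so t = ln(48.588)/0.67 = 3.8834/0.67 = 5.7961.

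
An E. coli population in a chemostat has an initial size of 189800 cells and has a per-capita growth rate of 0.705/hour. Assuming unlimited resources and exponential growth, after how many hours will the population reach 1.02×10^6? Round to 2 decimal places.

2.39 hours

Set N₀·e^(rt) = 1.02×10^6: e^(0.705·t) = 1.02×10^6/189800 = 5.3741.
0.705·t = ln(5.3741) = 1.6816, so t = 1.6816/0.705 = 2.3852.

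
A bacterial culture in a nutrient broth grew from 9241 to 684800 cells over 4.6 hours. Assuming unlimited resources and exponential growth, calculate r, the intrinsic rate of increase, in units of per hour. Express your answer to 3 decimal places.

From N(t) = N₀·e^(rt): e^(r·4.6) = 684800/9241 = 74.105.
r·4.6 = ln(74.105) = 4.3055, so r = 4.3055/4.6 = 0.93597.

0.936 per hour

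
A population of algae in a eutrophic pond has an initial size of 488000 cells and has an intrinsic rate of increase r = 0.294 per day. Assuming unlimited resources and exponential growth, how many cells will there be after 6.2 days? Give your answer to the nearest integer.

3020312 cells

N(t) = N₀·e^(rt) = 488000 × e^(0.294×6.2) = 488000 × e^1.823.
e^1.823 ≈ 6.1892, so N ≈ 488000 × 6.1892 = 3.020312×10^6.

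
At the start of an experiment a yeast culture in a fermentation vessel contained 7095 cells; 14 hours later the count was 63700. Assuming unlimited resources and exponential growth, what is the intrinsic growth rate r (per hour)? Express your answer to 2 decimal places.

0.16 per hour

From N(t) = N₀·e^(rt): e^(r·14) = 63700/7095 = 8.9782.
r·14 = ln(8.9782) = 2.1948, so r = 2.1948/14 = 0.15677.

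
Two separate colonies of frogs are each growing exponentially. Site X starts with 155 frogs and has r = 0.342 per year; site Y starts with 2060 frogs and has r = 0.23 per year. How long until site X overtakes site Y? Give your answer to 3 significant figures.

23.1 years

Set 155·e^(0.342t) = 2060·e^(0.23t).
e^((0.342 − 0.23)t) = 2060/155 → e^(0.112·t) = 13.29.
0.112·t = ln(13.29) = 2.587, so t = 2.587/0.112 = 23.099.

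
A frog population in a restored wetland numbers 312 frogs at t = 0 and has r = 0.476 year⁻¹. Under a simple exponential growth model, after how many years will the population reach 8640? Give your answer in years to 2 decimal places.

6.98 years

Set N₀·e^(rt) = 8640: e^(0.476·t) = 8640/312 = 27.692.
0.476·t = ln(27.692) = 3.3212, so t = 3.3212/0.476 = 6.9772.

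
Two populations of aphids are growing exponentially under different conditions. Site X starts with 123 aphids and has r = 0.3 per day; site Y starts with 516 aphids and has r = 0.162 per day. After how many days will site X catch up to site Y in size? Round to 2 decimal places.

10.39 days

Set 123·e^(0.3t) = 516·e^(0.162t).
e^((0.3 − 0.162)t) = 516/123 → e^(0.138·t) = 4.1951.
0.138·t = ln(4.1951) = 1.4339, so t = 1.4339/0.138 = 10.391.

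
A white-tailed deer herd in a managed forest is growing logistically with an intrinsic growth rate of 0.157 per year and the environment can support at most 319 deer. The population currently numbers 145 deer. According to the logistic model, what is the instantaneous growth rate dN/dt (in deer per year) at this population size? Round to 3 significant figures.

12.4 deer per year

dN/dt = rN(1 − N/K) = 0.157 × 145 × (1 − 145/319).
1 − 145/319 = 0.54545; dN/dt = 0.157 × 145 × 0.54545 = 12.417.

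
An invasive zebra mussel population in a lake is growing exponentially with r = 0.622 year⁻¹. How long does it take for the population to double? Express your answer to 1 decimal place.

1.1 years

Doubling time t_d = ln(2)/r = 0.6931/0.622 = 1.1144.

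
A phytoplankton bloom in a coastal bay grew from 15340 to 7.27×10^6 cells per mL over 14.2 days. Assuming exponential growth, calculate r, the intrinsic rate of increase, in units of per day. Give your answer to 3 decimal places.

From N(t) = N₀·e^(rt): e^(r·14.2) = 7.27×10^6/15340 = 473.92.
r·14.2 = ln(473.92) = 6.161, so r = 6.161/14.2 = 0.43388.

0.434 per day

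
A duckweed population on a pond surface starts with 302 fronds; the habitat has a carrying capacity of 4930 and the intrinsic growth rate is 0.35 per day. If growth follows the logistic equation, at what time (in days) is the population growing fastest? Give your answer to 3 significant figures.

Logistic growth is fastest at N = K/2 = 2465.
A = (K − N₀)/N₀ = 15.325. Set K/(1 + A·e^(−rt)) = K/2 → A·e^(−rt) = 1.
e^(−0.35t) = 1/15.325 = 0.065255, so t = ln(15.325)/0.35 = 2.7295/0.35 = 7.7984.

7.80 days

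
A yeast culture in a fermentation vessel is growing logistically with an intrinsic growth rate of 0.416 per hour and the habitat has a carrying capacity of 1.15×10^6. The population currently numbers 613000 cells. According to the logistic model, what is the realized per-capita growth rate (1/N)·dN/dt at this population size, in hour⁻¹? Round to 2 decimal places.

0.19 per hour

(1/N)·dN/dt = r(1 − N/K) = 0.416 × (1 − 613000/1.15×10^6).
= 0.416 × 0.46696 = 0.19425.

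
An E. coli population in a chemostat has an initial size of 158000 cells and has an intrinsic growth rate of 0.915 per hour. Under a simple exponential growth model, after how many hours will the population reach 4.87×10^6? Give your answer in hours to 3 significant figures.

Set N₀·e^(rt) = 4.87×10^6: e^(0.915·t) = 4.87×10^6/158000 = 30.823.
0.915·t = ln(30.823) = 3.4283, so t = 3.4283/0.915 = 3.7467.

3.75 hours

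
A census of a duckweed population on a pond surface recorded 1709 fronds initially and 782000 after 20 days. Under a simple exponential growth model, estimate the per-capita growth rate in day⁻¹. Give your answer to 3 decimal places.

0.306 per day

From N(t) = N₀·e^(rt): e^(r·20) = 782000/1709 = 457.58.
r·20 = ln(457.58) = 6.1259, so r = 6.1259/20 = 0.3063.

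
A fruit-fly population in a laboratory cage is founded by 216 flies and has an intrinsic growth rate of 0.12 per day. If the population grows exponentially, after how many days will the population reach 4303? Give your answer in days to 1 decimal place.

Set N₀·e^(rt) = 4303: e^(0.12·t) = 4303/216 = 19.921.
0.12·t = ln(19.921) = 2.9918, so t = 2.9918/0.12 = 24.932.

24.9 days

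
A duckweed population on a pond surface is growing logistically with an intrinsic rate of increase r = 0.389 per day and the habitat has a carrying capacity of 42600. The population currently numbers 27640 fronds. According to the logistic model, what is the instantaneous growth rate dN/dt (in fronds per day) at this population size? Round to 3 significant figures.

3780 fronds per day

dN/dt = rN(1 − N/K) = 0.389 × 27640 × (1 − 27640/42600).
1 − 27640/42600 = 0.35117; dN/dt = 0.389 × 27640 × 0.35117 = 3775.8.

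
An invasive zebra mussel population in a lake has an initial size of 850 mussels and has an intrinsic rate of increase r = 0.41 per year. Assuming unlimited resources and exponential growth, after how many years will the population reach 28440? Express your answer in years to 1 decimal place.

Set N₀·e^(rt) = 28440: e^(0.41·t) = 28440/850 = 33.459.
0.41·t = ln(33.459) = 3.5103, so t = 3.5103/0.41 = 8.5617.

8.6 years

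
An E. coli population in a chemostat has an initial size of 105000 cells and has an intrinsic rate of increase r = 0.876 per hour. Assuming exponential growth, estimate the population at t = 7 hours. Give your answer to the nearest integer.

48337375 cells

N(t) = N₀·e^(rt) = 105000 × e^(0.876×7) = 105000 × e^6.132.
e^6.132 ≈ 460.36, so N ≈ 105000 × 460.36 = 4.833738×10^7.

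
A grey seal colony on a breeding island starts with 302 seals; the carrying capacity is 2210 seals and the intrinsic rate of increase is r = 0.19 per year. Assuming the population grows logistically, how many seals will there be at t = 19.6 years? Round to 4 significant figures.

1918 seals

A = (K − N₀)/N₀ = (2210 − 302)/302 = 6.3179.
N(t) = K/(1 + A·e^(−rt)) = 2210/(1 + 6.3179×e^(−0.19×19.6)).
e^(−3.724) = 0.024137; denominator = 1 + 6.3179×0.024137 = 1.1525.
N = 2210/1.1525 = 1917.58.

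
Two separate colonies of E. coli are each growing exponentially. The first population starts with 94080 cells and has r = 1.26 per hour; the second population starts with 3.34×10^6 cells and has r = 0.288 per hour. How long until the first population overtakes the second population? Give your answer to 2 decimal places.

3.67 hours

Set 94080·e^(1.26t) = 3.34×10^6·e^(0.288t).
e^((1.26 − 0.288)t) = 3.34×10^6/94080 → e^(0.972·t) = 35.502.
0.972·t = ln(35.502) = 3.5696, so t = 3.5696/0.972 = 3.6724.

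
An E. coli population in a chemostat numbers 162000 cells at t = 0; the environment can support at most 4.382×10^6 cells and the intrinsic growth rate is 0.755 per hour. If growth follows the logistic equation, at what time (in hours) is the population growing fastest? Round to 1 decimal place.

Logistic growth is fastest at N = K/2 = 2.191×10^6.
A = (K − N₀)/N₀ = 26.049. Set K/(1 + A·e^(−rt)) = K/2 → A·e^(−rt) = 1.
e^(−0.755t) = 1/26.049 = 0.0383886, so t = ln(26.049)/0.755 = 3.26/0.755 = 4.3179.

4.3 hours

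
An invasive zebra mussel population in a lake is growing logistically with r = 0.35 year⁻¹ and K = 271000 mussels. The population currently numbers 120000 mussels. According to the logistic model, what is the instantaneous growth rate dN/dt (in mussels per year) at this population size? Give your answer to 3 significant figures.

23400 mussels per year

dN/dt = rN(1 − N/K) = 0.35 × 120000 × (1 − 120000/271000).
1 − 120000/271000 = 0.5572; dN/dt = 0.35 × 120000 × 0.5572 = 23402.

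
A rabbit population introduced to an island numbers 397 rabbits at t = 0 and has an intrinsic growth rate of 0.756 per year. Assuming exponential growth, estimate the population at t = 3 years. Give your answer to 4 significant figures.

N(t) = N₀·e^(rt) = 397 × e^(0.756×3) = 397 × e^2.268.
e^2.268 ≈ 9.6601, so N ≈ 397 × 9.6601 = 3835.04.

3835 rabbits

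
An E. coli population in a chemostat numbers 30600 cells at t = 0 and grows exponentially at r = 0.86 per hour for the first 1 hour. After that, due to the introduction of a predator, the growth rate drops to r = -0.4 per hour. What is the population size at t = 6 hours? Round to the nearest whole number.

Phase 1: N(1) = 30600·e^(0.86×1) = 30600·e^0.86 = 72312.7.
Phase 2 runs for 6 − 1 = 5 hours at r = -0.4.
N(6) = 72312.7·e^(-0.4×5) = 72312.7·e^-2 = 9786.46.

9786 cells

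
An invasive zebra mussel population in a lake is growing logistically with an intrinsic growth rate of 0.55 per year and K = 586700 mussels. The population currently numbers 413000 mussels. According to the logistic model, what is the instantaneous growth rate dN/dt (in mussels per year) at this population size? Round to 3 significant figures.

dN/dt = rN(1 − N/K) = 0.55 × 413000 × (1 − 413000/586700).
1 − 413000/586700 = 0.29606; dN/dt = 0.55 × 413000 × 0.29606 = 67251.

67300 mussels per year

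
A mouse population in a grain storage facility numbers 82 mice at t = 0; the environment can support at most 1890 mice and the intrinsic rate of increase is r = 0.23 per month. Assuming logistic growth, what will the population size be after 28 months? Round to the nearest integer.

1826 mice

A = (K − N₀)/N₀ = (1890 − 82)/82 = 22.049.
N(t) = K/(1 + A·e^(−rt)) = 1890/(1 + 22.049×e^(−0.23×28)).
e^(−6.44) = 0.0015964; denominator = 1 + 22.049×0.0015964 = 1.0352.
N = 1890/1.0352 = 1825.74.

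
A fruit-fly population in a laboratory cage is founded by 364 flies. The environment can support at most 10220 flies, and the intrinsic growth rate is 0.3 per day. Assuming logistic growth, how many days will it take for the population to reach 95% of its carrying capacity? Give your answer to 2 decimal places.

20.81 days

A = (K − N₀)/N₀ = (10220 − 364)/364 = 27.077.
Solve 10220/(1 + 27.077·e^(−0.3t)) = 9709: 1 + 27.077·e^(−0.3t) = 1.0526, so e^(−0.3t) = 0.00194378.
−0.3·t = ln(0.00194378) = -6.2431, so t = 6.2431/0.3 = 20.81.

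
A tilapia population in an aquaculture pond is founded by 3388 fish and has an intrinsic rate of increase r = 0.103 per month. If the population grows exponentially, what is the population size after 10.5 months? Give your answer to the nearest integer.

N(t) = N₀·e^(rt) = 3388 × e^(0.103×10.5) = 3388 × e^1.081.
e^1.081 ≈ 2.9491, so N ≈ 3388 × 2.9491 = 9991.55.

9992 fish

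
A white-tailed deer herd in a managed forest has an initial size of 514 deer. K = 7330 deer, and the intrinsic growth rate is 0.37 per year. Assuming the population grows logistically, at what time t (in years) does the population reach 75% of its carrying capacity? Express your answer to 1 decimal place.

A = (K − N₀)/N₀ = (7330 − 514)/514 = 13.261.
Solve 7330/(1 + 13.261·e^(−0.37t)) = 5497.5: 1 + 13.261·e^(−0.37t) = 1.3333, so e^(−0.37t) = 0.0251369.
−0.37·t = ln(0.0251369) = -3.6834, so t = 3.6834/0.37 = 9.9552.

10.0 years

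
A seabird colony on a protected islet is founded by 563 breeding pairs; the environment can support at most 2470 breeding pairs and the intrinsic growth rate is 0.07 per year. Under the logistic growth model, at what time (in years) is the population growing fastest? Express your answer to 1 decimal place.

17.4 years

Logistic growth is fastest at N = K/2 = 1235.
A = (K − N₀)/N₀ = 3.3872. Set K/(1 + A·e^(−rt)) = K/2 → A·e^(−rt) = 1.
e^(−0.07t) = 1/3.3872 = 0.295228, so t = ln(3.3872)/0.07 = 1.22/0.07 = 17.429.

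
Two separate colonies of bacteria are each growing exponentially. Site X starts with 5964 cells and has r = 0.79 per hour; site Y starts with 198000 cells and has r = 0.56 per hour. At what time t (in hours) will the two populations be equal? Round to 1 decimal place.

15.2 hours

Set 5964·e^(0.79t) = 198000·e^(0.56t).
e^((0.79 − 0.56)t) = 198000/5964 → e^(0.23·t) = 33.199.
0.23·t = ln(33.199) = 3.5025, so t = 3.5025/0.23 = 15.228.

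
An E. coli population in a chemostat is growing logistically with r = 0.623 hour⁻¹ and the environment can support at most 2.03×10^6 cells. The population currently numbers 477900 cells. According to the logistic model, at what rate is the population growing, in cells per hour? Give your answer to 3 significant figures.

dN/dt = rN(1 − N/K) = 0.623 × 477900 × (1 − 477900/2.03×10^6).
1 − 477900/2.03×10^6 = 0.76458; dN/dt = 0.623 × 477900 × 0.76458 = 2.2764×10^5.

228000 cells per hour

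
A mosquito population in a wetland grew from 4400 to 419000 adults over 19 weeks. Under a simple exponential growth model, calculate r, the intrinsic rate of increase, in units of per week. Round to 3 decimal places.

From N(t) = N₀·e^(rt): e^(r·19) = 419000/4400 = 95.227.
r·19 = ln(95.227) = 4.5563, so r = 4.5563/19 = 0.2398.

0.240 per week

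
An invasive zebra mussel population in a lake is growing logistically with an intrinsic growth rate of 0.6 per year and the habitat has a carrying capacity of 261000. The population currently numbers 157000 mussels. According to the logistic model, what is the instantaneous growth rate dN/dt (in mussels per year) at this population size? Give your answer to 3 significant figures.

37500 mussels per year

dN/dt = rN(1 − N/K) = 0.6 × 157000 × (1 − 157000/261000).
1 − 157000/261000 = 0.39847; dN/dt = 0.6 × 157000 × 0.39847 = 37536.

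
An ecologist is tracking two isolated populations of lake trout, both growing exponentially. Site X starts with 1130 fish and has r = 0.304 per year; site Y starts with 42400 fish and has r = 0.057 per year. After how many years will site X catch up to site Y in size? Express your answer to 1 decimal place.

Set 1130·e^(0.304t) = 42400·e^(0.057t).
e^((0.304 − 0.057)t) = 42400/1130 → e^(0.247·t) = 37.522.
0.247·t = ln(37.522) = 3.6249, so t = 3.6249/0.247 = 14.676.

14.7 years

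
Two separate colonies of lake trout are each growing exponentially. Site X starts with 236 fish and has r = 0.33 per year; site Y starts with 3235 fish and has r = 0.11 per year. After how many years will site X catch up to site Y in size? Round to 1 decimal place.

Set 236·e^(0.33t) = 3235·e^(0.11t).
e^((0.33 − 0.11)t) = 3235/236 → e^(0.22·t) = 13.708.
0.22·t = ln(13.708) = 2.618, so t = 2.618/0.22 = 11.9.

11.9 years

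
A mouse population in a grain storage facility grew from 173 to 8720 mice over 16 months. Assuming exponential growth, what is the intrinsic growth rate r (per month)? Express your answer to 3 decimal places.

From N(t) = N₀·e^(rt): e^(r·16) = 8720/173 = 50.405.
r·16 = ln(50.405) = 3.9201, so r = 3.9201/16 = 0.24501.

0.245 per month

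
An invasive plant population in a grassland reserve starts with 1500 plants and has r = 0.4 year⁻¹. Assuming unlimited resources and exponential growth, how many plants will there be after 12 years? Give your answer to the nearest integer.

182266 plants

N(t) = N₀·e^(rt) = 1500 × e^(0.4×12) = 1500 × e^4.8.
e^4.8 ≈ 121.51, so N ≈ 1500 × 121.51 = 182266.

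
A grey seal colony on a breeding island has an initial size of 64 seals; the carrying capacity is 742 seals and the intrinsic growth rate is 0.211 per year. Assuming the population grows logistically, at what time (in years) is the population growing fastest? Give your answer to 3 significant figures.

Logistic growth is fastest at N = K/2 = 371.
A = (K − N₀)/N₀ = 10.594. Set K/(1 + A·e^(−rt)) = K/2 → A·e^(−rt) = 1.
e^(−0.211t) = 1/10.594 = 0.0943953, so t = ln(10.594)/0.211 = 2.3603/0.211 = 11.186.

11.2 years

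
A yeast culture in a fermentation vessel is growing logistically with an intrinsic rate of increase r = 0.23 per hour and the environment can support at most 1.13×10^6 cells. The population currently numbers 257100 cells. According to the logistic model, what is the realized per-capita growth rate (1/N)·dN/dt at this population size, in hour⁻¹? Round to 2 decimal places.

(1/N)·dN/dt = r(1 − N/K) = 0.23 × (1 − 257100/1.13×10^6).
= 0.23 × 0.77248 = 0.17767.

0.18 per hour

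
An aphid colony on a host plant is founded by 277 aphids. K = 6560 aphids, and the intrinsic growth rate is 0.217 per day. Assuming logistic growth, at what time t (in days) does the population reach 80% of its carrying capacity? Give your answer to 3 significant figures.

20.8 days

A = (K − N₀)/N₀ = (6560 − 277)/277 = 22.682.
Solve 6560/(1 + 22.682·e^(−0.217t)) = 5248: 1 + 22.682·e^(−0.217t) = 1.25, so e^(−0.217t) = 0.0110218.
−0.217·t = ln(0.0110218) = -4.5079, so t = 4.5079/0.217 = 20.774.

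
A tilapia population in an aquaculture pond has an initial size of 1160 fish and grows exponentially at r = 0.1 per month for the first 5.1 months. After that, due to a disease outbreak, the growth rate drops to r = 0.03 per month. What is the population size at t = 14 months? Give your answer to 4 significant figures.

Phase 1: N(5.1) = 1160·e^(0.1×5.1) = 1160·e^0.51 = 1931.74.
Phase 2 runs for 14 − 5.1 = 8.9 months at r = 0.03.
N(14) = 1931.74·e^(0.03×8.9) = 1931.74·e^0.267 = 2522.93.

2523 fish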